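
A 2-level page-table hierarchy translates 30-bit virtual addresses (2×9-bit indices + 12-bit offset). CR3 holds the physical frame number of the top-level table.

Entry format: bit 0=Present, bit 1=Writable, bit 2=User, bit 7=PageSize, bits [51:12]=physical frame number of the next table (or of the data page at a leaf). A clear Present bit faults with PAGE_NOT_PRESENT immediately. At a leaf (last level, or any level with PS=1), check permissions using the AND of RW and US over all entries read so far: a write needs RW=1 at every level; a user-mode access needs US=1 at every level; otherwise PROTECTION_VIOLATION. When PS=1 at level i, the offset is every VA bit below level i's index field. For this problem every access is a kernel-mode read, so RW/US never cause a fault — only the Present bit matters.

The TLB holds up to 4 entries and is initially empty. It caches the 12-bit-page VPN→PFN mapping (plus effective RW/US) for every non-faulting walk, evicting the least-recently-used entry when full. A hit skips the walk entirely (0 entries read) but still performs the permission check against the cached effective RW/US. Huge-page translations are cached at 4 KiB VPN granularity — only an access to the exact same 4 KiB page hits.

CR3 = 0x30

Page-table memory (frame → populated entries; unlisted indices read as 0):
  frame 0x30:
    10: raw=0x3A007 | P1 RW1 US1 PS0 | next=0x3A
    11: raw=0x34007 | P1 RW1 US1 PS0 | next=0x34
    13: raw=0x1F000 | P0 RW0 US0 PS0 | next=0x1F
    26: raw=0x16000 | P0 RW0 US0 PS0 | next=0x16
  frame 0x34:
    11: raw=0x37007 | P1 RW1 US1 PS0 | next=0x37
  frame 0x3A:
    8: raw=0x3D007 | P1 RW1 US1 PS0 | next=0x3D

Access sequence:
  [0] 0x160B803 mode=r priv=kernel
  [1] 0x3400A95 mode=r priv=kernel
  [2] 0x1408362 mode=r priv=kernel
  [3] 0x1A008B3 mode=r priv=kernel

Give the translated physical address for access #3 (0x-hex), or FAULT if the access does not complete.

Walk each access:
#0 VA=0x160B803 (r,kernel):
  L0 @0x30[11] → 0x34007  P=1,RW=1,US=1,PS=0
  L1 @0x34[11] → 0x37007  P=1,RW=1,US=1,PS=0
  → PA=0x37803  (2 entries read)
#1 VA=0x3400A95 (r,kernel):
  L0 @0x30[26] → 0x16000  P=0,RW=0,US=0,PS=0
  ✗ PAGE_NOT_PRESENT  [1 reads]
#2 VA=0x1408362 (r,kernel):
  L0 @0x30[10] → 0x3A007  P=1,RW=1,US=1,PS=0
  L1 @0x3A[8] → 0x3D007  P=1,RW=1,US=1,PS=0
  → PA=0x3D362  (2 entries read)
#3 VA=0x1A008B3 (r,kernel):
  L0 @0x30[13] → 0x1F000  P=0,RW=0,US=0,PS=0
  ✗ PAGE_NOT_PRESENT  [1 reads]

Access #3 PA: FAULT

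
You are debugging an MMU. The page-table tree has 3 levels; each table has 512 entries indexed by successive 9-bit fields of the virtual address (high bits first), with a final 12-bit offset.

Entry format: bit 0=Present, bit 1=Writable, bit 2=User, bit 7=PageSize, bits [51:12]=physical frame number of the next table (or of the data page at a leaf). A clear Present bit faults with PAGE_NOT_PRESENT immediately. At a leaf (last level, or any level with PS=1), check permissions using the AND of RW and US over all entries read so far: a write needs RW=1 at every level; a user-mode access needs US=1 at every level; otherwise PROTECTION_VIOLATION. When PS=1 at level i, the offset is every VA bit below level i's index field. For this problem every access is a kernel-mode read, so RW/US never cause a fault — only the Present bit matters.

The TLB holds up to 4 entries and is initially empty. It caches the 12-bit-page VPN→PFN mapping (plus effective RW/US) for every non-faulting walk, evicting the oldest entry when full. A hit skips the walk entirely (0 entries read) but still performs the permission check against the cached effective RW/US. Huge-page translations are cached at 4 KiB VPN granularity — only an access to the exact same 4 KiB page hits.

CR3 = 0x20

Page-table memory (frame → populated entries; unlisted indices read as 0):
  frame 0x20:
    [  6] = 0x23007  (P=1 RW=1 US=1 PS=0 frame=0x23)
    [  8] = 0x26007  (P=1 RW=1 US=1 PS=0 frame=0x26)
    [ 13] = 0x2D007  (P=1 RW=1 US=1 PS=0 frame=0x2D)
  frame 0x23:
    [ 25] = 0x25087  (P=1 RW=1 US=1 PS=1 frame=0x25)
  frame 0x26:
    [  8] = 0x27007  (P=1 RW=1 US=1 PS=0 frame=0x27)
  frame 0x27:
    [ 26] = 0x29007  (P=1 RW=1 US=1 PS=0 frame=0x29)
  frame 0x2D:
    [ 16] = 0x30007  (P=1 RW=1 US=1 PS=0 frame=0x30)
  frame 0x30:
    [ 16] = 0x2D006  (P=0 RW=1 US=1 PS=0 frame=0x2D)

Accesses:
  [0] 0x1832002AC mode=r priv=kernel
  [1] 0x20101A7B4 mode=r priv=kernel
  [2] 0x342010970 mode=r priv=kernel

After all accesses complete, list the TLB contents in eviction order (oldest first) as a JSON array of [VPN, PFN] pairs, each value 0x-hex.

Trace:
#0 VA=0x1832002AC (r,kernel):
  lvl0: tbl 0x20, slot 6 ⇒ 0x23007 (P1/RW1/US1/PS0)
  lvl1: tbl 0x23, slot 25 ⇒ 0x25087 (P1/RW1/US1/PS1)
  ✓ 0x252AC (huge @L1)  — 2 lookups
#1 VA=0x20101A7B4 (r,kernel):
  lvl0: tbl 0x20, slot 8 ⇒ 0x26007 (P1/RW1/US1/PS0)
  lvl1: tbl 0x26, slot 8 ⇒ 0x27007 (P1/RW1/US1/PS0)
  lvl2: tbl 0x27, slot 26 ⇒ 0x29007 (P1/RW1/US1/PS0)
  ✓ 0x297B4  — 3 lookups
#2 VA=0x342010970 (r,kernel):
  lvl0: tbl 0x20, slot 13 ⇒ 0x2D007 (P1/RW1/US1/PS0)
  lvl1: tbl 0x2D, slot 16 ⇒ 0x30007 (P1/RW1/US1/PS0)
  lvl2: tbl 0x30, slot 16 ⇒ 0x2D006 (P0/RW1/US1/PS0)
  ⇒ fault: PAGE_NOT_PRESENT  — 3 lookups

TLB: [["0x183200", "0x25"], ["0x20101A", "0x29"]]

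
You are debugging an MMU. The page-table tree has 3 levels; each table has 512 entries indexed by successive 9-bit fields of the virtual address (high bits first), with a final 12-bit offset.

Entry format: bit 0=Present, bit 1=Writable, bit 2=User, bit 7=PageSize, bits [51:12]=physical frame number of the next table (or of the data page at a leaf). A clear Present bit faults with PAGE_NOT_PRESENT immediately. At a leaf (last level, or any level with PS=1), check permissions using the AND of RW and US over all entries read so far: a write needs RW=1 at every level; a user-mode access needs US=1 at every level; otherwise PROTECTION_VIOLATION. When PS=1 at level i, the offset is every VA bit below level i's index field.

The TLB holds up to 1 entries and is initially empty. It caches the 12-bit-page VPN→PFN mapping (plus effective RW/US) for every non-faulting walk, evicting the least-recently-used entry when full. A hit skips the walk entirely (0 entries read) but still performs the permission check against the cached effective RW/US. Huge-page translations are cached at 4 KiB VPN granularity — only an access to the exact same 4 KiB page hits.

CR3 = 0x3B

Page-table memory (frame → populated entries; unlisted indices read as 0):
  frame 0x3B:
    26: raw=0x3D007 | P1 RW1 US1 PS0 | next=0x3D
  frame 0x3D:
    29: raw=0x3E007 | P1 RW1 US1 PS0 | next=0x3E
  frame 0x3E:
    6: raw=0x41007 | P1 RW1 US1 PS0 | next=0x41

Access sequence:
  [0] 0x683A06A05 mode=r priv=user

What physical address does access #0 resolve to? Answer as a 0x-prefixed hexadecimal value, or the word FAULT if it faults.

Walk each access:
#0 VA=0x683A06A05 (r,user):
  [0] read 0x3B idx=26: raw=0x3D007 flags P=1 W=1 U=1 S=0
  [1] read 0x3D idx=29: raw=0x3E007 flags P=1 W=1 U=1 S=0
  [2] read 0x3E idx=6: raw=0x41007 flags P=1 W=1 U=1 S=0
  → PA=0x41A05  (3 entries read)

Access #0 PA: 0x41A05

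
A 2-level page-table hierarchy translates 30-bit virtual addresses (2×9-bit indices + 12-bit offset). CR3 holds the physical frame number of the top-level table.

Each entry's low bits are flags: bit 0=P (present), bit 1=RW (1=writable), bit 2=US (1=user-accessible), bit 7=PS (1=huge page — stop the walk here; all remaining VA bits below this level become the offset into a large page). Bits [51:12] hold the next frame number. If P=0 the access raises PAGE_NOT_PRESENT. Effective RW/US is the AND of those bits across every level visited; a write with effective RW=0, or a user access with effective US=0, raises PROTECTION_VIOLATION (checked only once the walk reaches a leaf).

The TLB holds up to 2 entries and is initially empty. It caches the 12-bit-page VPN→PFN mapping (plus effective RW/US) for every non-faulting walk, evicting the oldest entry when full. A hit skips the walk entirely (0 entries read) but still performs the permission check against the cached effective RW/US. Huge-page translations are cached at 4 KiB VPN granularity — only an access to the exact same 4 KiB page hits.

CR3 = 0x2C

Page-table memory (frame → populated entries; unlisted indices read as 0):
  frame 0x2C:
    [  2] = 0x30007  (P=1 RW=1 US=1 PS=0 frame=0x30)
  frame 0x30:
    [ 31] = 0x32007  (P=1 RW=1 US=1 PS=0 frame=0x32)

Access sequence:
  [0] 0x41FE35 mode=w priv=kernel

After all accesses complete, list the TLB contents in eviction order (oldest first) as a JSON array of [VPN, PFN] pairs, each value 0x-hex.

Walk each access:
#0 VA=0x41FE35 (w,kernel):
  L0: frame=0x2C idx=2 entry=0x30007 [P=1 RW=1 US=1 PS=0]
  L1: frame=0x30 idx=31 entry=0x32007 [P=1 RW=1 US=1 PS=0]
  ✓ 0x32E35  — 2 lookups

TLB: [["0x41F", "0x32"]]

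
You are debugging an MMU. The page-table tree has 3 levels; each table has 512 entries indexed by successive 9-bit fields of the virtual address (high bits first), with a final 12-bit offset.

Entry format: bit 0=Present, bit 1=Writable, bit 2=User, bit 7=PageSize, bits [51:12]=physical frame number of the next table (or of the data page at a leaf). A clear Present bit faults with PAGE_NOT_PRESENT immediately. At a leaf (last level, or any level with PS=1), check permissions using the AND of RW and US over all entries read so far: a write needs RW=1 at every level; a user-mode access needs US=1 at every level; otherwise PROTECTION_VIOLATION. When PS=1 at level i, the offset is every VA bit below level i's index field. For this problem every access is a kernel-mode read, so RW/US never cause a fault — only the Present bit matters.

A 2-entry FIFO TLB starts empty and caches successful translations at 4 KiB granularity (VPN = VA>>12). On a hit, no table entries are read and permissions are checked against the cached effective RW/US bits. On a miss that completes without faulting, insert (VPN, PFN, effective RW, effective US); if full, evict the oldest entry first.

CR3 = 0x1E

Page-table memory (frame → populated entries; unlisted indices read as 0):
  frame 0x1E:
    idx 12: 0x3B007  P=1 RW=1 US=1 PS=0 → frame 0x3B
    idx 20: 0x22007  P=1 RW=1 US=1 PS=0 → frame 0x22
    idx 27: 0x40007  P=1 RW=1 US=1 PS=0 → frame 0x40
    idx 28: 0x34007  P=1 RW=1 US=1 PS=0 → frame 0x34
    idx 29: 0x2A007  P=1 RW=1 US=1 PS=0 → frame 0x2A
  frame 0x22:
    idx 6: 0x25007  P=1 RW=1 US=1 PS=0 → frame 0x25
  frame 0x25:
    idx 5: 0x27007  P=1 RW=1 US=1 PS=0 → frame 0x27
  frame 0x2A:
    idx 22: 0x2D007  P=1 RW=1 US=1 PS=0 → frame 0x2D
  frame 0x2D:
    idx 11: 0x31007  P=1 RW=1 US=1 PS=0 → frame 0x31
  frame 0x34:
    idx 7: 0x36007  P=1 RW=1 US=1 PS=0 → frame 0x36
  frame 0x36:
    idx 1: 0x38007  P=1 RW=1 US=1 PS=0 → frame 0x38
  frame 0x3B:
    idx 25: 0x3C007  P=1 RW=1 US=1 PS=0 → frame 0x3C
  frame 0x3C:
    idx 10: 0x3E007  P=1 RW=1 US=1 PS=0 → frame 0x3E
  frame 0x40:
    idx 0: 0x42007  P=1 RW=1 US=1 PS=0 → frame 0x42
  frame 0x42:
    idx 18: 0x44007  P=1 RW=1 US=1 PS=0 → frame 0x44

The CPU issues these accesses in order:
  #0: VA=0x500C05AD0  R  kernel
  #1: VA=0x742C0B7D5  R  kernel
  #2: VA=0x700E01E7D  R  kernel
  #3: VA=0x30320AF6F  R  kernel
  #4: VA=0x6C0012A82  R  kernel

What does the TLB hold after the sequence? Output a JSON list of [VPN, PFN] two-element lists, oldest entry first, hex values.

Per-access translation:
#0 VA=0x500C05AD0 (r,kernel):
  lvl0: tbl 0x1E, slot 20 ⇒ 0x22007 (P1/RW1/US1/PS0)
  lvl1: tbl 0x22, slot 6 ⇒ 0x25007 (P1/RW1/US1/PS0)
  lvl2: tbl 0x25, slot 5 ⇒ 0x27007 (P1/RW1/US1/PS0)
  ✓ 0x27AD0  — 3 lookups
#1 VA=0x742C0B7D5 (r,kernel):
  lvl0: tbl 0x1E, slot 29 ⇒ 0x2A007 (P1/RW1/US1/PS0)
  lvl1: tbl 0x2A, slot 22 ⇒ 0x2D007 (P1/RW1/US1/PS0)
  lvl2: tbl 0x2D, slot 11 ⇒ 0x31007 (P1/RW1/US1/PS0)
  ✓ 0x317D5  — 3 lookups
#2 VA=0x700E01E7D (r,kernel):
  lvl0: tbl 0x1E, slot 28 ⇒ 0x34007 (P1/RW1/US1/PS0)
  lvl1: tbl 0x34, slot 7 ⇒ 0x36007 (P1/RW1/US1/PS0)
  lvl2: tbl 0x36, slot 1 ⇒ 0x38007 (P1/RW1/US1/PS0)
  ✓ 0x38E7D  — 3 lookups
#3 VA=0x30320AF6F (r,kernel):
  lvl0: tbl 0x1E, slot 12 ⇒ 0x3B007 (P1/RW1/US1/PS0)
  lvl1: tbl 0x3B, slot 25 ⇒ 0x3C007 (P1/RW1/US1/PS0)
  lvl2: tbl 0x3C, slot 10 ⇒ 0x3E007 (P1/RW1/US1/PS0)
  ✓ 0x3EF6F  — 3 lookups
#4 VA=0x6C0012A82 (r,kernel):
  lvl0: tbl 0x1E, slot 27 ⇒ 0x40007 (P1/RW1/US1/PS0)
  lvl1: tbl 0x40, slot 0 ⇒ 0x42007 (P1/RW1/US1/PS0)
  lvl2: tbl 0x42, slot 18 ⇒ 0x44007 (P1/RW1/US1/PS0)
  ✓ 0x44A82  — 3 lookups

TLB: [["0x30320A", "0x3E"], ["0x6C0012", "0x44"]]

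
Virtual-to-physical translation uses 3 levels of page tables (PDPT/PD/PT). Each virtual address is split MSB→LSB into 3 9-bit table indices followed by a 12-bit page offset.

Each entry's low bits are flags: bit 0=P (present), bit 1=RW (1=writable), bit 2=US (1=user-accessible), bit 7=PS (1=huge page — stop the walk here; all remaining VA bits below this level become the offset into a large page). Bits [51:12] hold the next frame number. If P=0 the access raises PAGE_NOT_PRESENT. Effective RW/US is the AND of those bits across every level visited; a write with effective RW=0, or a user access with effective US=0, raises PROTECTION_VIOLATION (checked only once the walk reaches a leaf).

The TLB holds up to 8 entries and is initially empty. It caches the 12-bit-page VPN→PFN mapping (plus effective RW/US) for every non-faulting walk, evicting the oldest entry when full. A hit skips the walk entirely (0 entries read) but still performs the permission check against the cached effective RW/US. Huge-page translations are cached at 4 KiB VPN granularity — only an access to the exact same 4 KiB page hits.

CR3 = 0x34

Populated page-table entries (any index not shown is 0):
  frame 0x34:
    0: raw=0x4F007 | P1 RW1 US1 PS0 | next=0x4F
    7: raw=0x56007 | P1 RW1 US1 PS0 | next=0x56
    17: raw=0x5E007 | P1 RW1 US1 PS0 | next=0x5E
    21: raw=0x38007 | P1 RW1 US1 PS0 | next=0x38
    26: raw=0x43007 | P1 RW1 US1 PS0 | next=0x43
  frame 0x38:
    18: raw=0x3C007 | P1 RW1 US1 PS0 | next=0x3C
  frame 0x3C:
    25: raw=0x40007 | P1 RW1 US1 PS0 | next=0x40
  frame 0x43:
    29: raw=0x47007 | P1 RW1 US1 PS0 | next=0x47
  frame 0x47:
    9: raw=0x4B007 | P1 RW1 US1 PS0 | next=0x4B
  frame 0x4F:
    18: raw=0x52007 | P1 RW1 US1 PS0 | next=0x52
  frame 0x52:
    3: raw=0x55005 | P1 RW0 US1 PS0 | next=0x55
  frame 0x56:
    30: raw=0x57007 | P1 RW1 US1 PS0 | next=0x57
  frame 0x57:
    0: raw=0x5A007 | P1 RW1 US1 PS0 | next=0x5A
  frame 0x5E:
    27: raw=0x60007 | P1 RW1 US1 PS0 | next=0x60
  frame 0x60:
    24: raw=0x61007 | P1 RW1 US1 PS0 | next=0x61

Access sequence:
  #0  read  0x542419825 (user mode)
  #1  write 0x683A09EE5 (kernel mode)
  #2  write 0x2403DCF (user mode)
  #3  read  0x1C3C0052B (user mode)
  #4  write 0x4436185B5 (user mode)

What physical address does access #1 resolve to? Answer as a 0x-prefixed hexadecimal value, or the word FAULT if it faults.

Per-access translation:
#0 VA=0x542419825 (r,user):
  L0: frame=0x34 idx=21 entry=0x38007 [P=1 RW=1 US=1 PS=0]
  L1: frame=0x38 idx=18 entry=0x3C007 [P=1 RW=1 US=1 PS=0]
  L2: frame=0x3C idx=25 entry=0x40007 [P=1 RW=1 US=1 PS=0]
  ⇒ phys 0x40825  [3 reads]
#1 VA=0x683A09EE5 (w,kernel):
  L0: frame=0x34 idx=26 entry=0x43007 [P=1 RW=1 US=1 PS=0]
  L1: frame=0x43 idx=29 entry=0x47007 [P=1 RW=1 US=1 PS=0]
  L2: frame=0x47 idx=9 entry=0x4B007 [P=1 RW=1 US=1 PS=0]
  ⇒ phys 0x4BEE5  [3 reads]
#2 VA=0x2403DCF (w,user):
  L0: frame=0x34 idx=0 entry=0x4F007 [P=1 RW=1 US=1 PS=0]
  L1: frame=0x4F idx=18 entry=0x52007 [P=1 RW=1 US=1 PS=0]
  L2: frame=0x52 idx=3 entry=0x55005 [P=1 RW=0 US=1 PS=0]
  ✗ PROTECTION_VIOLATION  [3 reads]
#3 VA=0x1C3C0052B (r,user):
  L0: frame=0x34 idx=7 entry=0x56007 [P=1 RW=1 US=1 PS=0]
  L1: frame=0x56 idx=30 entry=0x57007 [P=1 RW=1 US=1 PS=0]
  L2: frame=0x57 idx=0 entry=0x5A007 [P=1 RW=1 US=1 PS=0]
  ⇒ phys 0x5A52B  [3 reads]
#4 VA=0x4436185B5 (w,user):
  L0: frame=0x34 idx=17 entry=0x5E007 [P=1 RW=1 US=1 PS=0]
  L1: frame=0x5E idx=27 entry=0x60007 [P=1 RW=1 US=1 PS=0]
  L2: frame=0x60 idx=24 entry=0x61007 [P=1 RW=1 US=1 PS=0]
  ⇒ phys 0x615B5  [3 reads]

Access #1 PA: 0x4BEE5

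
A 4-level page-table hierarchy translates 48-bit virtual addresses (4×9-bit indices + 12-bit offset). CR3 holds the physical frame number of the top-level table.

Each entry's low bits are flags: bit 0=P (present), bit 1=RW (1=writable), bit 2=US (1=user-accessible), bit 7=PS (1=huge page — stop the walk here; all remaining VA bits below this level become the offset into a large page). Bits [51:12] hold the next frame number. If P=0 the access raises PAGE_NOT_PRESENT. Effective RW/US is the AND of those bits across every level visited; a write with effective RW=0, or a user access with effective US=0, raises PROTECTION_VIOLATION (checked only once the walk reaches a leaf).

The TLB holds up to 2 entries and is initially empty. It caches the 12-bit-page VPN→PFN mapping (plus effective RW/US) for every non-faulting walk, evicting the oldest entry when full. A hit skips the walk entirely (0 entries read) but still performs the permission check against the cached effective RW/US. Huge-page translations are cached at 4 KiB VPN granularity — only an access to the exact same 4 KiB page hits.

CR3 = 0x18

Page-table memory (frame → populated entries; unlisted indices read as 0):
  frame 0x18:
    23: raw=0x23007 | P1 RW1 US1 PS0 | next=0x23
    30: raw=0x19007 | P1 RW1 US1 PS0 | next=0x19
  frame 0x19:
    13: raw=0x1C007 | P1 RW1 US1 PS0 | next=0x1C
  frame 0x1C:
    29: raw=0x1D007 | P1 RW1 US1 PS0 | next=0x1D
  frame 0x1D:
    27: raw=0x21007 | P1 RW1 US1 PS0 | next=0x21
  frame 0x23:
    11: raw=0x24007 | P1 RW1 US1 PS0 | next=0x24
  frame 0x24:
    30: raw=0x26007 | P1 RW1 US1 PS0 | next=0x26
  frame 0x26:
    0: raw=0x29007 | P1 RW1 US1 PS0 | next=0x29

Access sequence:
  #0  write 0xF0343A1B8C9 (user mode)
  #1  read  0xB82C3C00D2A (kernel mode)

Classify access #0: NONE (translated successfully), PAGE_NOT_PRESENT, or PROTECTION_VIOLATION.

Walk each access:
#0 VA=0xF0343A1B8C9 (w,user):
  lvl0: tbl 0x18, slot 30 ⇒ 0x19007 (P1/RW1/US1/PS0)
  lvl1: tbl 0x19, slot 13 ⇒ 0x1C007 (P1/RW1/US1/PS0)
  lvl2: tbl 0x1C, slot 29 ⇒ 0x1D007 (P1/RW1/US1/PS0)
  lvl3: tbl 0x1D, slot 27 ⇒ 0x21007 (P1/RW1/US1/PS0)
  ⇒ phys 0x218C9  [4 reads]
#1 VA=0xB82C3C00D2A (r,kernel):
  lvl0: tbl 0x18, slot 23 ⇒ 0x23007 (P1/RW1/US1/PS0)
  lvl1: tbl 0x23, slot 11 ⇒ 0x24007 (P1/RW1/US1/PS0)
  lvl2: tbl 0x24, slot 30 ⇒ 0x26007 (P1/RW1/US1/PS0)
  lvl3: tbl 0x26, slot 0 ⇒ 0x29007 (P1/RW1/US1/PS0)
  ⇒ phys 0x29D2A  [4 reads]

Access #0 fault: NONE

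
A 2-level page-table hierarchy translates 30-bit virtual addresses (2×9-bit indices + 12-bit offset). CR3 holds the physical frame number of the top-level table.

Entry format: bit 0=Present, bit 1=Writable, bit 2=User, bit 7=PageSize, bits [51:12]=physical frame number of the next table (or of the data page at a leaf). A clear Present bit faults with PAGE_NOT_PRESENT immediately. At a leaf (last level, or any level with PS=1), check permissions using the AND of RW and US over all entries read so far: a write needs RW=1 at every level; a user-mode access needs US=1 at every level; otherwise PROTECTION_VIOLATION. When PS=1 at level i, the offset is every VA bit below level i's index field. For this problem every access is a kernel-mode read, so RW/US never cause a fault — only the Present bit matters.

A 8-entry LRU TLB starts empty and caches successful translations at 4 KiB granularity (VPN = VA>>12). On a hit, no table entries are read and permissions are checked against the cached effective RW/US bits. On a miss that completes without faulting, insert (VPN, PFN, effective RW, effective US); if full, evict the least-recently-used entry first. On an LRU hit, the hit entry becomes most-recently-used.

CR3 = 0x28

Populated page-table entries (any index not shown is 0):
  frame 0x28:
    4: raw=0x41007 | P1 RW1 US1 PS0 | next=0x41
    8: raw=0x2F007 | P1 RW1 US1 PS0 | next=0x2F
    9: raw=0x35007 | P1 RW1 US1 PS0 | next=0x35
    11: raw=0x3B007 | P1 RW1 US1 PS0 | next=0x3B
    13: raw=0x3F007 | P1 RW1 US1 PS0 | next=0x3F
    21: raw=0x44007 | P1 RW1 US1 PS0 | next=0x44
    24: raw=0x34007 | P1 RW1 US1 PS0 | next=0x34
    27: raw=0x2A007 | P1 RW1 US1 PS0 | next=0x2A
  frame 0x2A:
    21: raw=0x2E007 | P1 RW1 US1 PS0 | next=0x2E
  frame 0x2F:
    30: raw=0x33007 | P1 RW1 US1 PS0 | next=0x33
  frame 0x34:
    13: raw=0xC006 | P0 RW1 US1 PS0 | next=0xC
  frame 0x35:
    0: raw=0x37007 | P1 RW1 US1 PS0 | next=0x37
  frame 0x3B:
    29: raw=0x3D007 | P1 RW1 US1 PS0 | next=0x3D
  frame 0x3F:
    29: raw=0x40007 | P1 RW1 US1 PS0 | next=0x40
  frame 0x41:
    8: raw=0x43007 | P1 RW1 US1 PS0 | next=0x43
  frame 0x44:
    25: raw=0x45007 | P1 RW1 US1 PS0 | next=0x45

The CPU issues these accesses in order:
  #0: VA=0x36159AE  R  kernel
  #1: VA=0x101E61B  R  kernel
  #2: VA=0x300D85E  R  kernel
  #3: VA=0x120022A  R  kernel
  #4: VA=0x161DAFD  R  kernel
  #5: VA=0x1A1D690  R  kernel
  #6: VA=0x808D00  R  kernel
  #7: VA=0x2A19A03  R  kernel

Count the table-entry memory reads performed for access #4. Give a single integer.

Trace:
#0 VA=0x36159AE (r,kernel):
  L0: frame=0x28 idx=27 entry=0x2A007 [P=1 RW=1 US=1 PS=0]
  L1: frame=0x2A idx=21 entry=0x2E007 [P=1 RW=1 US=1 PS=0]
  ⇒ phys 0x2E9AE  [2 reads]
#1 VA=0x101E61B (r,kernel):
  L0: frame=0x28 idx=8 entry=0x2F007 [P=1 RW=1 US=1 PS=0]
  L1: frame=0x2F idx=30 entry=0x33007 [P=1 RW=1 US=1 PS=0]
  ⇒ phys 0x3361B  [2 reads]
#2 VA=0x300D85E (r,kernel):
  L0: frame=0x28 idx=24 entry=0x34007 [P=1 RW=1 US=1 PS=0]
  L1: frame=0x34 idx=13 entry=0xC006 [P=0 RW=1 US=1 PS=0]
  ⇒ fault: PAGE_NOT_PRESENT  — 2 lookups
#3 VA=0x120022A (r,kernel):
  L0: frame=0x28 idx=9 entry=0x35007 [P=1 RW=1 US=1 PS=0]
  L1: frame=0x35 idx=0 entry=0x37007 [P=1 RW=1 US=1 PS=0]
  ⇒ phys 0x3722A  [2 reads]
#4 VA=0x161DAFD (r,kernel):
  L0: frame=0x28 idx=11 entry=0x3B007 [P=1 RW=1 US=1 PS=0]
  L1: frame=0x3B idx=29 entry=0x3D007 [P=1 RW=1 US=1 PS=0]
  ⇒ phys 0x3DAFD  [2 reads]
#5 VA=0x1A1D690 (r,kernel):
  L0: frame=0x28 idx=13 entry=0x3F007 [P=1 RW=1 US=1 PS=0]
  L1: frame=0x3F idx=29 entry=0x40007 [P=1 RW=1 US=1 PS=0]
  ⇒ phys 0x40690  [2 reads]
#6 VA=0x808D00 (r,kernel):
  L0: frame=0x28 idx=4 entry=0x41007 [P=1 RW=1 US=1 PS=0]
  L1: frame=0x41 idx=8 entry=0x43007 [P=1 RW=1 US=1 PS=0]
  ⇒ phys 0x43D00  [2 reads]
#7 VA=0x2A19A03 (r,kernel):
  L0: frame=0x28 idx=21 entry=0x44007 [P=1 RW=1 US=1 PS=0]
  L1: frame=0x44 idx=25 entry=0x45007 [P=1 RW=1 US=1 PS=0]
  ⇒ phys 0x45A03  [2 reads]

Entries read for #4: 2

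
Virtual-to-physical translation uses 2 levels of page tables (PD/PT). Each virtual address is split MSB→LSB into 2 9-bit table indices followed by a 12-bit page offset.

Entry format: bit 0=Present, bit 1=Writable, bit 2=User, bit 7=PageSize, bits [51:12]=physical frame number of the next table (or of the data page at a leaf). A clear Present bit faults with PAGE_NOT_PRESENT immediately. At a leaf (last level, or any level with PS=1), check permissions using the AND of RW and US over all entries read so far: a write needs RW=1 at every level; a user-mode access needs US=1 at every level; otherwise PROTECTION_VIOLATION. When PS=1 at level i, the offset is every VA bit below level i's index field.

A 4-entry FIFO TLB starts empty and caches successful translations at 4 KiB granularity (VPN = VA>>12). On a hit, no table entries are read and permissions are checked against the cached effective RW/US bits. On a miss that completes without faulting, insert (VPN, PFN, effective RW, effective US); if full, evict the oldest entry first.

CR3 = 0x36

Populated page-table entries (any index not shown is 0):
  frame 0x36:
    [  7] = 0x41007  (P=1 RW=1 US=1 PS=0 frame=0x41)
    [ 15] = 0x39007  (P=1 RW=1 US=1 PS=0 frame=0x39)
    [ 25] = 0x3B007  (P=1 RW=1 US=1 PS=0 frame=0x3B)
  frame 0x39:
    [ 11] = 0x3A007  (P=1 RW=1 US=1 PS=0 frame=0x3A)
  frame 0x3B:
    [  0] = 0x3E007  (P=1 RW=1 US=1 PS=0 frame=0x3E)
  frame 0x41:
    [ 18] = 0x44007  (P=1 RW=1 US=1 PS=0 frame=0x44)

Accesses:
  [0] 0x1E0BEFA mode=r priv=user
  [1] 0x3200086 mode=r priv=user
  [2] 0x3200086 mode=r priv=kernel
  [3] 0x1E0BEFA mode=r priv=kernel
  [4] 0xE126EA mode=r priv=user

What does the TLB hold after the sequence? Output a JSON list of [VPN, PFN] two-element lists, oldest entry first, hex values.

Trace:
#0 VA=0x1E0BEFA (r,user):
  L0: frame=0x36 idx=15 entry=0x39007 [P=1 RW=1 US=1 PS=0]
  L1: frame=0x39 idx=11 entry=0x3A007 [P=1 RW=1 US=1 PS=0]
  → PA=0x3AEFA  (2 entries read)
#1 VA=0x3200086 (r,user):
  L0: frame=0x36 idx=25 entry=0x3B007 [P=1 RW=1 US=1 PS=0]
  L1: frame=0x3B idx=0 entry=0x3E007 [P=1 RW=1 US=1 PS=0]
  → PA=0x3E086  (2 entries read)
#2 VA=0x3200086 (r,kernel):
  TLB hit vpn=0x3200 → PA=0x3E086
#3 VA=0x1E0BEFA (r,kernel):
  TLB hit vpn=0x1E0B → PA=0x3AEFA
#4 VA=0xE126EA (r,user):
  L0: frame=0x36 idx=7 entry=0x41007 [P=1 RW=1 US=1 PS=0]
  L1: frame=0x41 idx=18 entry=0x44007 [P=1 RW=1 US=1 PS=0]
  → PA=0x446EA  (2 entries read)

TLB: [["0x1E0B", "0x3A"], ["0x3200", "0x3E"], ["0xE12", "0x44"]]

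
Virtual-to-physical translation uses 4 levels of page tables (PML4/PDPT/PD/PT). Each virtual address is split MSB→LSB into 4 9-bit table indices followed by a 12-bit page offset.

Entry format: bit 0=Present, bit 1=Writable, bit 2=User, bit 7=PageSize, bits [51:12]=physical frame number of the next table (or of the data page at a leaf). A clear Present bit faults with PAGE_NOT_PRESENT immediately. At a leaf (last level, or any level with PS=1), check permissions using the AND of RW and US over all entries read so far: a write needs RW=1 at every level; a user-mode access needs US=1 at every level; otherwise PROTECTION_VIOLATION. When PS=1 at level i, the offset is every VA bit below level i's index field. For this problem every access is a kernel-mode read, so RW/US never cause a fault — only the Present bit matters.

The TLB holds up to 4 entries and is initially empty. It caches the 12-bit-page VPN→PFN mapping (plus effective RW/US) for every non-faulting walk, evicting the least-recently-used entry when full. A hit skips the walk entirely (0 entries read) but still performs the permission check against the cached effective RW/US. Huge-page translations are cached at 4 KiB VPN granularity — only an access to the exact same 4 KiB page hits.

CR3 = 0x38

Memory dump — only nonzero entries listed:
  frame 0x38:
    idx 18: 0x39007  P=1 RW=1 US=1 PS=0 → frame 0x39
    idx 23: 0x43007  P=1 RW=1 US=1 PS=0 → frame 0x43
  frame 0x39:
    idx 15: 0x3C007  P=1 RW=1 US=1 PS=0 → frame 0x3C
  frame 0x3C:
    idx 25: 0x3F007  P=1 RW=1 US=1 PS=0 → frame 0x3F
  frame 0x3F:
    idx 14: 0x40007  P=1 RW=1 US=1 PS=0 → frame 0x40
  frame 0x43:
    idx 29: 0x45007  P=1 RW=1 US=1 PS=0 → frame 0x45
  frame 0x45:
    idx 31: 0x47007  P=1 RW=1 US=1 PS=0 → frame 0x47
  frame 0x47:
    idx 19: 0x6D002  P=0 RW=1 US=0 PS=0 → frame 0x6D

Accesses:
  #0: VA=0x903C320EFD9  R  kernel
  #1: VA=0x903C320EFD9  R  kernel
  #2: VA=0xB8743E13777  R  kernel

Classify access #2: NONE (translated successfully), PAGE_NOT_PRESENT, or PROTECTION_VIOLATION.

Trace:
#0 VA=0x903C320EFD9 (r,kernel):
  L0: frame=0x38 idx=18 entry=0x39007 [P=1 RW=1 US=1 PS=0]
  L1: frame=0x39 idx=15 entry=0x3C007 [P=1 RW=1 US=1 PS=0]
  L2: frame=0x3C idx=25 entry=0x3F007 [P=1 RW=1 US=1 PS=0]
  L3: frame=0x3F idx=14 entry=0x40007 [P=1 RW=1 US=1 PS=0]
  → PA=0x40FD9  (4 entries read)
#1 VA=0x903C320EFD9 (r,kernel):
  TLB hit vpn=0x903C320E → PA=0x40FD9
#2 VA=0xB8743E13777 (r,kernel):
  L0: frame=0x38 idx=23 entry=0x43007 [P=1 RW=1 US=1 PS=0]
  L1: frame=0x43 idx=29 entry=0x45007 [P=1 RW=1 US=1 PS=0]
  L2: frame=0x45 idx=31 entry=0x47007 [P=1 RW=1 US=1 PS=0]
  L3: frame=0x47 idx=19 entry=0x6D002 [P=0 RW=1 US=0 PS=0]
  ✗ PAGE_NOT_PRESENT  [4 reads]

Access #2 fault: PAGE_NOT_PRESENT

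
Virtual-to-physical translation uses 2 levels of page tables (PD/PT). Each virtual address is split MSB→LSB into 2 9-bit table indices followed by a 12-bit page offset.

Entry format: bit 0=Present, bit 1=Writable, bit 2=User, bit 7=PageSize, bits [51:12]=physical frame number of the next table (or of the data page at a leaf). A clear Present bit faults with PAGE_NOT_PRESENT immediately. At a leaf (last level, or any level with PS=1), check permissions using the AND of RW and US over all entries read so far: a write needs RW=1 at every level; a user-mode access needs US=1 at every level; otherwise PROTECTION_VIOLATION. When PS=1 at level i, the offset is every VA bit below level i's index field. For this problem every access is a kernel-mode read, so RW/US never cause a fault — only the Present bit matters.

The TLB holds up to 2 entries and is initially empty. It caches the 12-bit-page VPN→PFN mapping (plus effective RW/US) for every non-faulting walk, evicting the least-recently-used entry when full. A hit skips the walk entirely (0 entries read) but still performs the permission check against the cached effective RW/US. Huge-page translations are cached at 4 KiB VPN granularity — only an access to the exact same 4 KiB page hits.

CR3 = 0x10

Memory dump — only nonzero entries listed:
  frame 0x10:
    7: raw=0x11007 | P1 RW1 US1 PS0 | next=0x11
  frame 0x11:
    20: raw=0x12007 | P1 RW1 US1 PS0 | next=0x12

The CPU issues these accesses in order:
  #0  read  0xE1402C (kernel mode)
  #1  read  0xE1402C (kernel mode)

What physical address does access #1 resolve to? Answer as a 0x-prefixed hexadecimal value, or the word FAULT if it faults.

Walk each access:
#0 VA=0xE1402C (r,kernel):
  [0] read 0x10 idx=7: raw=0x11007 flags P=1 W=1 U=1 S=0
  [1] read 0x11 idx=20: raw=0x12007 flags P=1 W=1 U=1 S=0
  → PA=0x1202C  (2 entries read)
#1 VA=0xE1402C (r,kernel):
  TLB hit vpn=0xE14 → PA=0x1202C

Access #1 PA: 0x1202C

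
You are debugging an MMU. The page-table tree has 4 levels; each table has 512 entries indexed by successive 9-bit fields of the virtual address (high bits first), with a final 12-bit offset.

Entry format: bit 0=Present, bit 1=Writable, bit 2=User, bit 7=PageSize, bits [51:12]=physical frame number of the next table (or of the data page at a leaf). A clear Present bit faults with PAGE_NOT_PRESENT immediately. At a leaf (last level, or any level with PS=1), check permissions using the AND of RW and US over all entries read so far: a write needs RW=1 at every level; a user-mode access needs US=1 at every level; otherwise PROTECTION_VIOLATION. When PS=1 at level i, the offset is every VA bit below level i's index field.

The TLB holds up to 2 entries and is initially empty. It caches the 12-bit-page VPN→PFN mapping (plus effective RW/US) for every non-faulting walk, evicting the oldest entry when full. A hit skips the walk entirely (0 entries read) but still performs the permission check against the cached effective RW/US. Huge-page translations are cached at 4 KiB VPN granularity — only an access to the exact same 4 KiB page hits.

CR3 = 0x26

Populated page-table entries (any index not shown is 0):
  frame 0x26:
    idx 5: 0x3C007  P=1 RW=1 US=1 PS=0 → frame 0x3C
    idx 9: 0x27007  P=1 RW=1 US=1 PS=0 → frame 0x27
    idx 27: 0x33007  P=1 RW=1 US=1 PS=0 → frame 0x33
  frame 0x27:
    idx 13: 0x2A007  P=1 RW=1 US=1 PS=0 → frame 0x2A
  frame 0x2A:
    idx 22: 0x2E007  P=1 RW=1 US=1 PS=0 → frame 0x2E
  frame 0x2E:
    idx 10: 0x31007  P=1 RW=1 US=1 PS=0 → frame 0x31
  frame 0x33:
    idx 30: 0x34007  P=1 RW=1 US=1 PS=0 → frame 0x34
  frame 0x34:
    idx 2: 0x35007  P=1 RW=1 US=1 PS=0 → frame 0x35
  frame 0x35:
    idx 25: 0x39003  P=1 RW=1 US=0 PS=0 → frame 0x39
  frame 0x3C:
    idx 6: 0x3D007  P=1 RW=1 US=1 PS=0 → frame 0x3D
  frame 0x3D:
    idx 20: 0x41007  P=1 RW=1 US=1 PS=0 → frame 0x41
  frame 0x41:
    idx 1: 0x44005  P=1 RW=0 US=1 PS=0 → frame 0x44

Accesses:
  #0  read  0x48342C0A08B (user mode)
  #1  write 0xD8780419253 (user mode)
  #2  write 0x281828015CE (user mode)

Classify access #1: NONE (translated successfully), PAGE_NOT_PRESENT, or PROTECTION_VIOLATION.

Per-access translation:
#0 VA=0x48342C0A08B (r,user):
  lvl0: tbl 0x26, slot 9 ⇒ 0x27007 (P1/RW1/US1/PS0)
  lvl1: tbl 0x27, slot 13 ⇒ 0x2A007 (P1/RW1/US1/PS0)
  lvl2: tbl 0x2A, slot 22 ⇒ 0x2E007 (P1/RW1/US1/PS0)
  lvl3: tbl 0x2E, slot 10 ⇒ 0x31007 (P1/RW1/US1/PS0)
  ⇒ phys 0x3108B  [4 reads]
#1 VA=0xD8780419253 (w,user):
  lvl0: tbl 0x26, slot 27 ⇒ 0x33007 (P1/RW1/US1/PS0)
  lvl1: tbl 0x33, slot 30 ⇒ 0x34007 (P1/RW1/US1/PS0)
  lvl2: tbl 0x34, slot 2 ⇒ 0x35007 (P1/RW1/US1/PS0)
  lvl3: tbl 0x35, slot 25 ⇒ 0x39003 (P1/RW1/US0/PS0)
  → PROTECTION_VIOLATION  (4 entries read)
#2 VA=0x281828015CE (w,user):
  lvl0: tbl 0x26, slot 5 ⇒ 0x3C007 (P1/RW1/US1/PS0)
  lvl1: tbl 0x3C, slot 6 ⇒ 0x3D007 (P1/RW1/US1/PS0)
  lvl2: tbl 0x3D, slot 20 ⇒ 0x41007 (P1/RW1/US1/PS0)
  lvl3: tbl 0x41, slot 1 ⇒ 0x44005 (P1/RW0/US1/PS0)
  → PROTECTION_VIOLATION  (4 entries read)

Access #1 fault: PROTECTION_VIOLATION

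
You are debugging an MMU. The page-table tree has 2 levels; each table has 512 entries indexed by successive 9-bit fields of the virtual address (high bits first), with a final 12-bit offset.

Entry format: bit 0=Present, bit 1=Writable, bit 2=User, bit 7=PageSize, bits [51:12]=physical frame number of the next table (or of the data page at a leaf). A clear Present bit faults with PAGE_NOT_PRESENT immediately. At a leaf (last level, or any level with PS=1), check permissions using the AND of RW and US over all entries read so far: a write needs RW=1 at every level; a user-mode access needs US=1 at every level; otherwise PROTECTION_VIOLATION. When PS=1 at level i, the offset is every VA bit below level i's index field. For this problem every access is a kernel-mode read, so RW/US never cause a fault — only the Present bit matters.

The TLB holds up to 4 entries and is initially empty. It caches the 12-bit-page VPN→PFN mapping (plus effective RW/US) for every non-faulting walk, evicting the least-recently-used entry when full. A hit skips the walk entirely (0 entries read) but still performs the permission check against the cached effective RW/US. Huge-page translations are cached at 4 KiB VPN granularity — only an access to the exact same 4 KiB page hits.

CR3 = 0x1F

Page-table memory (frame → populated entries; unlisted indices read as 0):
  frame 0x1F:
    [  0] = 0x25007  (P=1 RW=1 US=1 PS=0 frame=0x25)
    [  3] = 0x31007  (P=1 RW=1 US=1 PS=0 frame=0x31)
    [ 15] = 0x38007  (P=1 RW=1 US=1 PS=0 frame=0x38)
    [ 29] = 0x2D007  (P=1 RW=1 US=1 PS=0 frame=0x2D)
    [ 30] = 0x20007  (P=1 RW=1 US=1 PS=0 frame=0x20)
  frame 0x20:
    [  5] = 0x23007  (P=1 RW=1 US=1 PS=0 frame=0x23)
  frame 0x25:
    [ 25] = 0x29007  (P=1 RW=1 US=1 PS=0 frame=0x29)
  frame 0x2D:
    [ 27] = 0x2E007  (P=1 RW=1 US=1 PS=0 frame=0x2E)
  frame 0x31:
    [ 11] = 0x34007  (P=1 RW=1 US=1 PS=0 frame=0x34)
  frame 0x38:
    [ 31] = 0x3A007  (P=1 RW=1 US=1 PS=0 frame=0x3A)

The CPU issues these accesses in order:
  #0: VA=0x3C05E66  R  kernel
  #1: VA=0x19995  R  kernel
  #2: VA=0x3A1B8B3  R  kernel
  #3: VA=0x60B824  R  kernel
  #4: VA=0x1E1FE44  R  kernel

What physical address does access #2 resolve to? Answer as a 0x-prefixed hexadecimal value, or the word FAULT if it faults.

Per-access translation:
#0 VA=0x3C05E66 (r,kernel):
  L0 @0x1F[30] → 0x20007  P=1,RW=1,US=1,PS=0
  L1 @0x20[5] → 0x23007  P=1,RW=1,US=1,PS=0
  → PA=0x23E66  (2 entries read)
#1 VA=0x19995 (r,kernel):
  L0 @0x1F[0] → 0x25007  P=1,RW=1,US=1,PS=0
  L1 @0x25[25] → 0x29007  P=1,RW=1,US=1,PS=0
  → PA=0x29995  (2 entries read)
#2 VA=0x3A1B8B3 (r,kernel):
  L0 @0x1F[29] → 0x2D007  P=1,RW=1,US=1,PS=0
  L1 @0x2D[27] → 0x2E007  P=1,RW=1,US=1,PS=0
  → PA=0x2E8B3  (2 entries read)
#3 VA=0x60B824 (r,kernel):
  L0 @0x1F[3] → 0x31007  P=1,RW=1,US=1,PS=0
  L1 @0x31[11] → 0x34007  P=1,RW=1,US=1,PS=0
  → PA=0x34824  (2 entries read)
#4 VA=0x1E1FE44 (r,kernel):
  L0 @0x1F[15] → 0x38007  P=1,RW=1,US=1,PS=0
  L1 @0x38[31] → 0x3A007  P=1,RW=1,US=1,PS=0
  → PA=0x3AE44  (2 entries read)

Access #2 PA: 0x2E8B3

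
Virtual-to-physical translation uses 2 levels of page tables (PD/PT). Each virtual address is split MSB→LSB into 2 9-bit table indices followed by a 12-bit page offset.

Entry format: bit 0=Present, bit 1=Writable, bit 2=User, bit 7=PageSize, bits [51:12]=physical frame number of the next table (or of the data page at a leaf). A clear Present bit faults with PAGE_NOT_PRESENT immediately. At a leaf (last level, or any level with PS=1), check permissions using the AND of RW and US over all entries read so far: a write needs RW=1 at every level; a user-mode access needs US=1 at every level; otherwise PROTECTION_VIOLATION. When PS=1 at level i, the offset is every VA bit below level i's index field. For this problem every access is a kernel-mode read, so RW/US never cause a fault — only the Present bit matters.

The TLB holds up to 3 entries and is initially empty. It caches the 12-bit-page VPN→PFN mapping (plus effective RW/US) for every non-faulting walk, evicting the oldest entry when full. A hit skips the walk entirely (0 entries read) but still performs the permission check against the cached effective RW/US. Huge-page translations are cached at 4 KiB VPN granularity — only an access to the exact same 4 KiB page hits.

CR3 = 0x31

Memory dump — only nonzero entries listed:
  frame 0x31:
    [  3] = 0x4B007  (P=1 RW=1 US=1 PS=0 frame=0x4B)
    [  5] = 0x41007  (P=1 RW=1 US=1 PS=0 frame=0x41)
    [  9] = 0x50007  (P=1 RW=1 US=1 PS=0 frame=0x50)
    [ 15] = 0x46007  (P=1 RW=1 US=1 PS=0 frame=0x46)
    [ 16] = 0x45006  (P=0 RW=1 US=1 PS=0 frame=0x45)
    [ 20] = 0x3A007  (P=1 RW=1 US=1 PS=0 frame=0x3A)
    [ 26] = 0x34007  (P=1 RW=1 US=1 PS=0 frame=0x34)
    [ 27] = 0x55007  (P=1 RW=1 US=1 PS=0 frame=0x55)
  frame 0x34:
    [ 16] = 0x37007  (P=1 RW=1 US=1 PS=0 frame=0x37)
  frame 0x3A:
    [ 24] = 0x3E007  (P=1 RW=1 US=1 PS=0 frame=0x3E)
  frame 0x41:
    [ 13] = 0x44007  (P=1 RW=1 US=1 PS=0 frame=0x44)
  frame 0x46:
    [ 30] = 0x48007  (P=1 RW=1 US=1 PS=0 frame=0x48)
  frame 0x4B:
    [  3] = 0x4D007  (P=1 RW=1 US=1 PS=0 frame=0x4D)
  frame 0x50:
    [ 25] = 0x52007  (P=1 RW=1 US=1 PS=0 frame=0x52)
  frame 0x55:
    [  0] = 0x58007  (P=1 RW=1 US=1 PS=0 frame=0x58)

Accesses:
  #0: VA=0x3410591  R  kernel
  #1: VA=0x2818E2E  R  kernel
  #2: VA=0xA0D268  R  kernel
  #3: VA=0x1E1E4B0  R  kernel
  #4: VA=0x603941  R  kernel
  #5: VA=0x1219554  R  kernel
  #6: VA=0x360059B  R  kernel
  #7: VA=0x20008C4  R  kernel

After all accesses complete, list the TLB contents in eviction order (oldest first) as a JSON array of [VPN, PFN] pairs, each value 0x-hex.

Trace:
#0 VA=0x3410591 (r,kernel):
  L0: frame=0x31 idx=26 entry=0x34007 [P=1 RW=1 US=1 PS=0]
  L1: frame=0x34 idx=16 entry=0x37007 [P=1 RW=1 US=1 PS=0]
  ⇒ phys 0x37591  [2 reads]
#1 VA=0x2818E2E (r,kernel):
  L0: frame=0x31 idx=20 entry=0x3A007 [P=1 RW=1 US=1 PS=0]
  L1: frame=0x3A idx=24 entry=0x3E007 [P=1 RW=1 US=1 PS=0]
  ⇒ phys 0x3EE2E  [2 reads]
#2 VA=0xA0D268 (r,kernel):
  L0: frame=0x31 idx=5 entry=0x41007 [P=1 RW=1 US=1 PS=0]
  L1: frame=0x41 idx=13 entry=0x44007 [P=1 RW=1 US=1 PS=0]
  ⇒ phys 0x44268  [2 reads]
#3 VA=0x1E1E4B0 (r,kernel):
  L0: frame=0x31 idx=15 entry=0x46007 [P=1 RW=1 US=1 PS=0]
  L1: frame=0x46 idx=30 entry=0x48007 [P=1 RW=1 US=1 PS=0]
  ⇒ phys 0x484B0  [2 reads]
#4 VA=0x603941 (r,kernel):
  L0: frame=0x31 idx=3 entry=0x4B007 [P=1 RW=1 US=1 PS=0]
  L1: frame=0x4B idx=3 entry=0x4D007 [P=1 RW=1 US=1 PS=0]
  ⇒ phys 0x4D941  [2 reads]
#5 VA=0x1219554 (r,kernel):
  L0: frame=0x31 idx=9 entry=0x50007 [P=1 RW=1 US=1 PS=0]
  L1: frame=0x50 idx=25 entry=0x52007 [P=1 RW=1 US=1 PS=0]
  ⇒ phys 0x52554  [2 reads]
#6 VA=0x360059B (r,kernel):
  L0: frame=0x31 idx=27 entry=0x55007 [P=1 RW=1 US=1 PS=0]
  L1: frame=0x55 idx=0 entry=0x58007 [P=1 RW=1 US=1 PS=0]
  ⇒ phys 0x5859B  [2 reads]
#7 VA=0x20008C4 (r,kernel):
  L0: frame=0x31 idx=16 entry=0x45006 [P=0 RW=1 US=1 PS=0]
  → PAGE_NOT_PRESENT  (1 entries read)

TLB: [["0x603", "0x4D"], ["0x1219", "0x52"], ["0x3600", "0x58"]]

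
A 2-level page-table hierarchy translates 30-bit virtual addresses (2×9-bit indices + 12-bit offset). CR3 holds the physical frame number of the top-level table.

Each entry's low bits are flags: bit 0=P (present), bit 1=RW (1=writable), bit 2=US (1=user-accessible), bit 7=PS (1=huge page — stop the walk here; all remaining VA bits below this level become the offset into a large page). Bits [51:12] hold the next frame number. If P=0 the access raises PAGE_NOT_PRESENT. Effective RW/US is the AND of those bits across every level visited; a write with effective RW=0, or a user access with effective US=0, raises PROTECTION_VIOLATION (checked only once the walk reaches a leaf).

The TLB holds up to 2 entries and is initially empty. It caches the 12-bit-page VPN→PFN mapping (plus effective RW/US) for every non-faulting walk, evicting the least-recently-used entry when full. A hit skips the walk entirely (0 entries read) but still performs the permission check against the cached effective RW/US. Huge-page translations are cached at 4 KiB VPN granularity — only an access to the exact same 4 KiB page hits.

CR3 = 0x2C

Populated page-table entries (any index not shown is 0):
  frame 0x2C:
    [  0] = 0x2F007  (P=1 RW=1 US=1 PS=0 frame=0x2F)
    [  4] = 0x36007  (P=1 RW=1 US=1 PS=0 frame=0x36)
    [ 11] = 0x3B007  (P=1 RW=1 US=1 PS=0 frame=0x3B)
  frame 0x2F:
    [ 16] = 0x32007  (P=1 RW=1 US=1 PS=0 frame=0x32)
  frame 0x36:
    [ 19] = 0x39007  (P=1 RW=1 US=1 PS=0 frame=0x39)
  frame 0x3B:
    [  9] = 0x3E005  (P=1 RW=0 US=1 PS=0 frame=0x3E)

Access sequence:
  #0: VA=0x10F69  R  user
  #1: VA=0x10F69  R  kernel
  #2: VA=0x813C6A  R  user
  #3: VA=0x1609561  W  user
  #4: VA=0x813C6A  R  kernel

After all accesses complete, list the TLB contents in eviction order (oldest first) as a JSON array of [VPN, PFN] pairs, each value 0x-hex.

Trace:
#0 VA=0x10F69 (r,user):
  [0] read 0x2C idx=0: raw=0x2F007 flags P=1 W=1 U=1 S=0
  [1] read 0x2F idx=16: raw=0x32007 flags P=1 W=1 U=1 S=0
  ⇒ phys 0x32F69  [2 reads]
#1 VA=0x10F69 (r,kernel):
  TLB hit vpn=0x10 → PA=0x32F69
#2 VA=0x813C6A (r,user):
  [0] read 0x2C idx=4: raw=0x36007 flags P=1 W=1 U=1 S=0
  [1] read 0x36 idx=19: raw=0x39007 flags P=1 W=1 U=1 S=0
  ⇒ phys 0x39C6A  [2 reads]
#3 VA=0x1609561 (w,user):
  [0] read 0x2C idx=11: raw=0x3B007 flags P=1 W=1 U=1 S=0
  [1] read 0x3B idx=9: raw=0x3E005 flags P=1 W=0 U=1 S=0
  → PROTECTION_VIOLATION  (2 entries read)
#4 VA=0x813C6A (r,kernel):
  TLB hit vpn=0x813 → PA=0x39C6A

TLB: [["0x10", "0x32"], ["0x813", "0x39"]]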